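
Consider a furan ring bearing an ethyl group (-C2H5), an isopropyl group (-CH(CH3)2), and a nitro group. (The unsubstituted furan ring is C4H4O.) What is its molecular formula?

Atom tally by fragment:
  furan ring core → C:4 H:4 O:1
  (− 3 ring H displaced by substituents)
  + C2H5 → C:2 H:5
  + CH(CH3)2 → C:3 H:7
  + NO2 → N:1 O:2
Element totals:
  C: 9
  H: 13
  N: 1
  O: 3

C9H13NO3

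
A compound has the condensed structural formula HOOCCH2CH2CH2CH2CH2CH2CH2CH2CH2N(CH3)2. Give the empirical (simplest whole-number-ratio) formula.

Element totals:
  C: 12
  H: 25
  N: 1
  O: 2
Molecular formula: C12H25NO2.
gcd of subscripts (12, 25, 1, 2) = 1, so the empirical formula equals the molecular formula.

C12H25NO2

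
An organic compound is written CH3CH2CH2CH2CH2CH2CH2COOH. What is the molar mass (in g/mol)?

Atom tally by fragment:
  CH3 → C:1 H:3
  CH2 → C:1 H:2
  CH2 → C:1 H:2
  CH2 → C:1 H:2
  CH2 → C:1 H:2
  CH2 → C:1 H:2
  CH2COOH → C:2 H:3 O:2
Element totals:
  C: 8
  H: 16
  O: 2
Molecular formula: C8H16O2.
  M = 8(12.011) + 16(1.008) + 2(15.999)
    = 96.088 + 16.128 + 31.998 = 144.214

144.21 g/mol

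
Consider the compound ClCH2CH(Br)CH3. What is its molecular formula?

Element totals:
  C: 3
  H: 6
  Br: 1
  Cl: 1

C3H6BrCl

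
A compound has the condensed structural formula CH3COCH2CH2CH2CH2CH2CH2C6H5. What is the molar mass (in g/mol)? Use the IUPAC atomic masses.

204.31 g/mol

Atom tally by fragment:
  CH3COCH2 → C:3 H:5 O:1
  CH2 → C:1 H:2
  CH2 → C:1 H:2
  CH2 → C:1 H:2
  CH2 → C:1 H:2
  CH2C6H5 → C:7 H:7
Element totals:
  C: 14
  H: 20
  O: 1
Molecular formula: C14H20O.
  M = 14(12.011) + 20(1.008) + 15.999
    = 168.154 + 20.160 + 15.999 = 204.313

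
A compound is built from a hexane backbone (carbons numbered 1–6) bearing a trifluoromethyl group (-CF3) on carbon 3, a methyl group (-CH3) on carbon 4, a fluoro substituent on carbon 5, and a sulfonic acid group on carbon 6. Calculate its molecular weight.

266.25 g/mol

Atom tally by fragment:
  CH3 → C:1 H:3
  CH2 → C:1 H:2
  CH(CF3) → C:2 H:1 F:3
  CH(CH3) → C:2 H:4
  CH(F) → C:1 H:1 F:1
  CH2SO3H → C:1 H:3 S:1 O:3
Element totals:
  C: 8
  H: 14
  F: 4
  O: 3
  S: 1
Molecular formula: C8H14F4O3S.
  M = 8(12.011) + 14(1.008) + 4(18.998) + 3(15.999) + 32.06
    = 96.088 + 14.112 + 75.992 + 47.997 + 32.060 = 266.249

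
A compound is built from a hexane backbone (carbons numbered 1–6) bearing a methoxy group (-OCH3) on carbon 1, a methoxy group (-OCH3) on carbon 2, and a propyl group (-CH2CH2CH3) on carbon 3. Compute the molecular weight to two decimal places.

188.31 g/mol

Atom tally by fragment:
  CH3OCH2 → C:2 H:5 O:1
  CH(OCH3) → C:2 H:4 O:1
  CH(CH2CH2CH3) → C:4 H:8
  CH2 → C:1 H:2
  CH2 → C:1 H:2
  CH3 → C:1 H:3
Element totals:
  C: 11
  H: 24
  O: 2
Molecular formula: C11H24O2.
  M = 11(12.011) + 24(1.008) + 2(15.999)
    = 132.121 + 24.192 + 31.998 = 188.311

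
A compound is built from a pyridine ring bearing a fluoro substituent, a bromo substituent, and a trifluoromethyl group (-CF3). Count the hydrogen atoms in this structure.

Atom tally by fragment:
  pyridine ring core → C:5 H:5 N:1
  (− 3 ring H displaced by substituents)
  + F → F:1
  + Br → Br:1
  + CF3 → C:1 F:3
Element totals:
  C: 6
  H: 2
  Br: 1
  F: 4
  N: 1

2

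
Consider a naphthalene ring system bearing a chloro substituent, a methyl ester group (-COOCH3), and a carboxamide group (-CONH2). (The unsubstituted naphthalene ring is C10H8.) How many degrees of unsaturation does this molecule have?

Atom tally by fragment:
  naphthalene ring system core → C:10 H:8
  (− 3 ring H displaced by substituents)
  + Cl → Cl:1
  + COOCH3 → C:2 H:3 O:2
  + CONH2 → C:1 H:2 O:1 N:1
Element totals:
  C: 13
  H: 10
  Cl: 1
  N: 1
  O: 3
Molecular formula: C13H10ClNO3.
DoU = (2C + 2 + N − H − X) / 2 = (2·13 + 2 + 1 − 10 − 1) / 2 = 9.

9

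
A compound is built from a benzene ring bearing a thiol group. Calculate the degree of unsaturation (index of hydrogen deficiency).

Atom tally by fragment:
  benzene ring core → C:6 H:6
  (− 1 ring H displaced by substituents)
  + SH → S:1 H:1
Element totals:
  C: 6
  H: 6
  S: 1
Molecular formula: C6H6S.
DoU = (2C + 2 + N − H − X) / 2 = (2·6 + 2 + 0 − 6 − 0) / 2 = 4.

4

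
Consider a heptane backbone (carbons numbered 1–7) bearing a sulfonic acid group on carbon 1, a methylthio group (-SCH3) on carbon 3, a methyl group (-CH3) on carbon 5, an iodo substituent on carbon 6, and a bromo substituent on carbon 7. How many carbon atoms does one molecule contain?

9

Atom tally by fragment:
  HO3SCH2 → C:1 H:3 S:1 O:3
  CH2 → C:1 H:2
  CH(SCH3) → C:2 H:4 S:1
  CH2 → C:1 H:2
  CH(CH3) → C:2 H:4
  CH(I) → C:1 H:1 I:1
  CH2Br → C:1 H:2 Br:1
Element totals:
  C: 9
  H: 18
  Br: 1
  I: 1
  O: 3
  S: 2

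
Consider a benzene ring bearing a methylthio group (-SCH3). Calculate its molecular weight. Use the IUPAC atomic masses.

124.20 g/mol

Atom tally by fragment:
  benzene ring core → C:6 H:6
  (− 1 ring H displaced by substituents)
  + SCH3 → C:1 H:3 S:1
Element totals:
  C: 7
  H: 8
  S: 1
Molecular formula: C7H8S.
  M = 7(12.011) + 8(1.008) + 32.06
    = 84.077 + 8.064 + 32.060 = 124.201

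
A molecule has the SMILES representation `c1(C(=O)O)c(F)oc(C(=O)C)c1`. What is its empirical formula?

Atom tally by fragment:
  furan ring core → C:4 H:4 O:1
  (− 3 ring H displaced by substituents)
  + COOH → C:1 H:1 O:2
  + F → F:1
  + COCH3 → C:2 H:3 O:1
Element totals:
  C: 7
  H: 5
  F: 1
  O: 4
Molecular formula: C7H5FO4.
gcd of subscripts (7, 1, 5, 4) = 1, so the empirical formula equals the molecular formula.

C7H5FO4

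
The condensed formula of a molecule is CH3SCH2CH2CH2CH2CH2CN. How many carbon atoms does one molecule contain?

7

Atom tally by fragment:
  CH3SCH2 → C:2 H:5 S:1
  CH2 → C:1 H:2
  CH2 → C:1 H:2
  CH2 → C:1 H:2
  CH2CN → C:2 H:2 N:1
Element totals:
  C: 7
  H: 13
  N: 1
  S: 1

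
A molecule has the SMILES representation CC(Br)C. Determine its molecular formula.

C3H7Br

Atom tally by fragment:
  CH3 → C:1 H:3
  CH(Br) → C:1 H:1 Br:1
  CH3 → C:1 H:3
Element totals:
  C: 3
  H: 7
  Br: 1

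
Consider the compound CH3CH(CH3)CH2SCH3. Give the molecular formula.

Element totals:
  C: 5
  H: 12
  S: 1

C5H12S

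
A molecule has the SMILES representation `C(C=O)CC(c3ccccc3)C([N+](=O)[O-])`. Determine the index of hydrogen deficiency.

Atom tally by fragment:
  OHCCH2 → C:2 H:3 O:1
  CH2 → C:1 H:2
  CH(C6H5) → C:7 H:6
  CH2NO2 → C:1 H:2 N:1 O:2
Element totals:
  C: 11
  H: 13
  N: 1
  O: 3
Molecular formula: C11H13NO3.
DoU = (2C + 2 + N − H − X) / 2 = (2·11 + 2 + 1 − 13 − 0) / 2 = 6.

6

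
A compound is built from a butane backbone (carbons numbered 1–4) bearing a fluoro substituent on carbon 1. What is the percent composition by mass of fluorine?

24.96%

Atom tally by fragment:
  FCH2 → C:1 H:2 F:1
  CH2 → C:1 H:2
  CH2 → C:1 H:2
  CH3 → C:1 H:3
Element totals:
  C: 4
  H: 9
  F: 1
Molecular formula: C4H9F.
Molar mass = 76.114 g/mol.
Mass from F: 1 × 18.998 = 18.998 g/mol.
%F = 18.998 / 76.114 × 100 = 24.96%.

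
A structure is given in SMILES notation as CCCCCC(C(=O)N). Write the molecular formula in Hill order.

C7H15NO

Atom tally by fragment:
  CH3 → C:1 H:3
  CH2 → C:1 H:2
  CH2 → C:1 H:2
  CH2 → C:1 H:2
  CH2 → C:1 H:2
  CH2CONH2 → C:2 H:4 O:1 N:1
Element totals:
  C: 7
  H: 15
  N: 1
  O: 1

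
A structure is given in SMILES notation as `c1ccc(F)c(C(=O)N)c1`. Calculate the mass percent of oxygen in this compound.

Atom tally by fragment:
  benzene ring core → C:6 H:6
  (− 2 ring H displaced by substituents)
  + F → F:1
  + CONH2 → C:1 H:2 O:1 N:1
Element totals:
  C: 7
  H: 6
  F: 1
  N: 1
  O: 1
Molecular formula: C7H6FNO.
Molar mass = 139.129 g/mol.
Mass from O: 1 × 15.999 = 15.999 g/mol.
%O = 15.999 / 139.129 × 100 = 11.50%.

11.50%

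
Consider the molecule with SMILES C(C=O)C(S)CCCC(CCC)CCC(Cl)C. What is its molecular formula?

Atom tally by fragment:
  OHCCH2 → C:2 H:3 O:1
  CH(SH) → C:1 H:2 S:1
  CH2 → C:1 H:2
  CH2 → C:1 H:2
  CH2 → C:1 H:2
  CH(CH2CH2CH3) → C:4 H:8
  CH2 → C:1 H:2
  CH2 → C:1 H:2
  CH(Cl) → C:1 H:1 Cl:1
  CH3 → C:1 H:3
Element totals:
  C: 14
  H: 27
  Cl: 1
  O: 1
  S: 1

C14H27ClOS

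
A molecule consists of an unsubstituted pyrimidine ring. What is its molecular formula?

C4H4N2

Atom tally by fragment:
  pyrimidine ring core → C:4 H:4 N:2
Element totals:
  C: 4
  H: 4
  N: 2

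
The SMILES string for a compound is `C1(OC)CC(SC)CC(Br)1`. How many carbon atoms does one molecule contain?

7

Atom tally by fragment:
  cyclopentane ring core → C:5 H:10
  (− 3 ring H displaced by substituents)
  + OCH3 → C:1 H:3 O:1
  + SCH3 → C:1 H:3 S:1
  + Br → Br:1
Element totals:
  C: 7
  H: 13
  Br: 1
  O: 1
  S: 1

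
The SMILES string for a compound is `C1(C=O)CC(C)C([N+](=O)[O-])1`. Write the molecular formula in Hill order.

C6H9NO3

Atom tally by fragment:
  cyclobutane ring core → C:4 H:8
  (− 3 ring H displaced by substituents)
  + CHO → C:1 H:1 O:1
  + CH3 → C:1 H:3
  + NO2 → N:1 O:2
Element totals:
  C: 6
  H: 9
  N: 1
  O: 3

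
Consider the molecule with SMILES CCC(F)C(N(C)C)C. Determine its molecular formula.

C7H16FN

Atom tally by fragment:
  CH3 → C:1 H:3
  CH2 → C:1 H:2
  CH(F) → C:1 H:1 F:1
  CH(N(CH3)2) → C:3 H:7 N:1
  CH3 → C:1 H:3
Element totals:
  C: 7
  H: 16
  F: 1
  N: 1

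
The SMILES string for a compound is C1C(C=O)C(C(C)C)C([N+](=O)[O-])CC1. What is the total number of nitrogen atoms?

1

Atom tally by fragment:
  cyclohexane ring core → C:6 H:12
  (− 3 ring H displaced by substituents)
  + CHO → C:1 H:1 O:1
  + CH(CH3)2 → C:3 H:7
  + NO2 → N:1 O:2
Element totals:
  C: 10
  H: 17
  N: 1
  O: 3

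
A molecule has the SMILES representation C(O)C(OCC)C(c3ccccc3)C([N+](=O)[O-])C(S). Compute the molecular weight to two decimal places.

285.36 g/mol

Atom tally by fragment:
  HOCH2 → C:1 H:3 O:1
  CH(OC2H5) → C:3 H:6 O:1
  CH(C6H5) → C:7 H:6
  CH(NO2) → C:1 H:1 N:1 O:2
  CH2SH → C:1 H:3 S:1
Element totals:
  C: 13
  H: 19
  N: 1
  O: 4
  S: 1
Molecular formula: C13H19NO4S.
  M = 13(12.011) + 19(1.008) + 14.007 + 4(15.999) + 32.06
    = 156.143 + 19.152 + 14.007 + 63.996 + 32.060 = 285.358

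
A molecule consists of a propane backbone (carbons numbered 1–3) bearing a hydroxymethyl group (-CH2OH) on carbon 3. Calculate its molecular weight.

74.12 g/mol

Atom tally by fragment:
  CH3 → C:1 H:3
  CH2 → C:1 H:2
  CH2CH2OH → C:2 H:5 O:1
Element totals:
  C: 4
  H: 10
  O: 1
Molecular formula: C4H10O.
  M = 4(12.011) + 10(1.008) + 15.999
    = 48.044 + 10.080 + 15.999 = 74.123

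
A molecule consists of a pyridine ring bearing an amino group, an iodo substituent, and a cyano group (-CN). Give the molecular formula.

C6H4IN3

Atom tally by fragment:
  pyridine ring core → C:5 H:5 N:1
  (− 3 ring H displaced by substituents)
  + NH2 → N:1 H:2
  + I → I:1
  + CN → C:1 N:1
Element totals:
  C: 6
  H: 4
  I: 1
  N: 3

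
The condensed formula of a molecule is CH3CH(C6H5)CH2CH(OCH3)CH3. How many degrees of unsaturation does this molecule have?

4

Element totals:
  C: 12
  H: 18
  O: 1
Molecular formula: C12H18O.
DoU = (2C + 2 + N − H − X) / 2 = (2·12 + 2 + 0 − 18 − 0) / 2 = 4.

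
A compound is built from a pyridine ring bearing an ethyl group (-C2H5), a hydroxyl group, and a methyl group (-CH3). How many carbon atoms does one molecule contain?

Atom tally by fragment:
  pyridine ring core → C:5 H:5 N:1
  (− 3 ring H displaced by substituents)
  + C2H5 → C:2 H:5
  + OH → O:1 H:1
  + CH3 → C:1 H:3
Element totals:
  C: 8
  H: 11
  N: 1
  O: 1

8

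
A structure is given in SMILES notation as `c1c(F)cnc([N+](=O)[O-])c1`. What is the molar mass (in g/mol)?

142.09 g/mol

Atom tally by fragment:
  pyridine ring core → C:5 H:5 N:1
  (− 2 ring H displaced by substituents)
  + F → F:1
  + NO2 → N:1 O:2
Element totals:
  C: 5
  H: 3
  F: 1
  N: 2
  O: 2
Molecular formula: C5H3FN2O2.
  M = 5(12.011) + 3(1.008) + 18.998 + 2(14.007) + 2(15.999)
    = 60.055 + 3.024 + 18.998 + 28.014 + 31.998 = 142.089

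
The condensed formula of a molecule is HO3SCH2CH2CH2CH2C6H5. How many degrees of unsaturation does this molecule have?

4

Atom tally by fragment:
  HO3SCH2 → C:1 H:3 S:1 O:3
  CH2 → C:1 H:2
  CH2 → C:1 H:2
  CH2C6H5 → C:7 H:7
Element totals:
  C: 10
  H: 14
  O: 3
  S: 1
Molecular formula: C10H14O3S.
DoU = (2C + 2 + N − H − X) / 2 = (2·10 + 2 + 0 − 14 − 0) / 2 = 4.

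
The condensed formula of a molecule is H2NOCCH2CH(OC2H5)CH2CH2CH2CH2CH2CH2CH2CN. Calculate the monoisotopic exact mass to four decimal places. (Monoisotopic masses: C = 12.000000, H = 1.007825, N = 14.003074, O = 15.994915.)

240.1838

Element totals:
  C: 13
  H: 24
  N: 2
  O: 2
Molecular formula: C13H24N2O2.
  M = 13(12.0) + 24(1.007825) + 2(14.003074) + 2(15.994915)
    = 156.000000 + 24.187800 + 28.006148 + 31.989830 = 240.183778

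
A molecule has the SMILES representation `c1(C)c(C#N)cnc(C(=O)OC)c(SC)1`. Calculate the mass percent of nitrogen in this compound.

Atom tally by fragment:
  pyridine ring core → C:5 H:5 N:1
  (− 4 ring H displaced by substituents)
  + CH3 → C:1 H:3
  + CN → C:1 N:1
  + COOCH3 → C:2 H:3 O:2
  + SCH3 → C:1 H:3 S:1
Element totals:
  C: 10
  H: 10
  N: 2
  O: 2
  S: 1
Molecular formula: C10H10N2O2S.
Molar mass = 222.262 g/mol.
Mass from N: 2 × 14.007 = 28.014 g/mol.
%N = 28.014 / 222.262 × 100 = 12.60%.

12.60%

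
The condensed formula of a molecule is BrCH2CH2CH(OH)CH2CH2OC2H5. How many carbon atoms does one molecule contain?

7

Atom tally by fragment:
  BrCH2 → C:1 H:2 Br:1
  CH2 → C:1 H:2
  CH(OH) → C:1 H:2 O:1
  CH2 → C:1 H:2
  CH2OC2H5 → C:3 H:7 O:1
Element totals:
  C: 7
  H: 15
  Br: 1
  O: 2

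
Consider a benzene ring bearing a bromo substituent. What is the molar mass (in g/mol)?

Atom tally by fragment:
  benzene ring core → C:6 H:6
  (− 1 ring H displaced by substituents)
  + Br → Br:1
Element totals:
  C: 6
  H: 5
  Br: 1
Molecular formula: C6H5Br.
  M = 6(12.011) + 5(1.008) + 79.904
    = 72.066 + 5.040 + 79.904 = 157.010

157.01 g/mol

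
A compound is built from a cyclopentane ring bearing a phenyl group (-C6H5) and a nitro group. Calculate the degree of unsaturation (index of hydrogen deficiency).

Atom tally by fragment:
  cyclopentane ring core → C:5 H:10
  (− 2 ring H displaced by substituents)
  + C6H5 → C:6 H:5
  + NO2 → N:1 O:2
Element totals:
  C: 11
  H: 13
  N: 1
  O: 2
Molecular formula: C11H13NO2.
DoU = (2C + 2 + N − H − X) / 2 = (2·11 + 2 + 1 − 13 − 0) / 2 = 6.

6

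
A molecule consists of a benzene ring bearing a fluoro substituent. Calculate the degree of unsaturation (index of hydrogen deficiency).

Atom tally by fragment:
  benzene ring core → C:6 H:6
  (− 1 ring H displaced by substituents)
  + F → F:1
Element totals:
  C: 6
  H: 5
  F: 1
Molecular formula: C6H5F.
DoU = (2C + 2 + N − H − X) / 2 = (2·6 + 2 + 0 − 5 − 1) / 2 = 4.

4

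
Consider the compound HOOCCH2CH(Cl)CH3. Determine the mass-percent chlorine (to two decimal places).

28.93%

Atom tally by fragment:
  HOOCCH2 → C:2 H:3 O:2
  CH(Cl) → C:1 H:1 Cl:1
  CH3 → C:1 H:3
Element totals:
  C: 4
  H: 7
  Cl: 1
  O: 2
Molecular formula: C4H7ClO2.
Molar mass = 122.548 g/mol.
Mass from Cl: 1 × 35.45 = 35.450 g/mol.
%Cl = 35.450 / 122.548 × 100 = 28.93%.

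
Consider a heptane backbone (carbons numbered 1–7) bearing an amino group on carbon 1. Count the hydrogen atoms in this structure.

Atom tally by fragment:
  H2NCH2 → C:1 H:4 N:1
  CH2 → C:1 H:2
  CH2 → C:1 H:2
  CH2 → C:1 H:2
  CH2 → C:1 H:2
  CH2 → C:1 H:2
  CH3 → C:1 H:3
Element totals:
  C: 7
  H: 17
  N: 1

17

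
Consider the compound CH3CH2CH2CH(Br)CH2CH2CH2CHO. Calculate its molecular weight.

207.11 g/mol

Atom tally by fragment:
  CH3 → C:1 H:3
  CH2 → C:1 H:2
  CH2 → C:1 H:2
  CH(Br) → C:1 H:1 Br:1
  CH2 → C:1 H:2
  CH2 → C:1 H:2
  CH2CHO → C:2 H:3 O:1
Element totals:
  C: 8
  H: 15
  Br: 1
  O: 1
Molecular formula: C8H15BrO.
  M = 8(12.011) + 15(1.008) + 79.904 + 15.999
    = 96.088 + 15.120 + 79.904 + 15.999 = 207.111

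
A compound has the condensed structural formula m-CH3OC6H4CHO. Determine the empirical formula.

C4H4O

Atom tally by fragment:
  benzene ring core → C:6 H:6
  (− 2 ring H displaced by substituents)
  + OCH3 → C:1 H:3 O:1
  + CHO → C:1 H:1 O:1
Element totals:
  C: 8
  H: 8
  O: 2
Molecular formula: C8H8O2.
gcd of subscripts = 2; dividing each by 2:
  C: 8/2 = 4
  H: 8/2 = 4
  O: 2/2 = 1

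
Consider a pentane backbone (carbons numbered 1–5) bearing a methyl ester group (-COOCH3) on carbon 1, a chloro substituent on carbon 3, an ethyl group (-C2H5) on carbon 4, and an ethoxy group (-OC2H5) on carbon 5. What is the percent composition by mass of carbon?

55.81%

Atom tally by fragment:
  CH3OOCCH2 → C:3 H:5 O:2
  CH2 → C:1 H:2
  CH(Cl) → C:1 H:1 Cl:1
  CH(C2H5) → C:3 H:6
  CH2OC2H5 → C:3 H:7 O:1
Element totals:
  C: 11
  H: 21
  Cl: 1
  O: 3
Molecular formula: C11H21ClO3.
Molar mass = 236.736 g/mol.
Mass from C: 11 × 12.011 = 132.121 g/mol.
%C = 132.121 / 236.736 × 100 = 55.81%.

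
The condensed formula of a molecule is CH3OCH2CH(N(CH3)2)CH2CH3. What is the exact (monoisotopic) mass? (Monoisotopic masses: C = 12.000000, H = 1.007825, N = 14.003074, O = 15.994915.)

Atom tally by fragment:
  CH3OCH2 → C:2 H:5 O:1
  CH(N(CH3)2) → C:3 H:7 N:1
  CH2 → C:1 H:2
  CH3 → C:1 H:3
Element totals:
  C: 7
  H: 17
  N: 1
  O: 1
Molecular formula: C7H17NO.
  M = 7(12.0) + 17(1.007825) + 14.003074 + 15.994915
    = 84.000000 + 17.133025 + 14.003074 + 15.994915 = 131.131014

131.1310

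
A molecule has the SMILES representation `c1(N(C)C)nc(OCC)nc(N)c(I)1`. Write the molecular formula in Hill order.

Atom tally by fragment:
  pyrimidine ring core → C:4 H:4 N:2
  (− 4 ring H displaced by substituents)
  + N(CH3)2 → N:1 C:2 H:6
  + OC2H5 → C:2 H:5 O:1
  + NH2 → N:1 H:2
  + I → I:1
Element totals:
  C: 8
  H: 13
  I: 1
  N: 4
  O: 1

C8H13IN4O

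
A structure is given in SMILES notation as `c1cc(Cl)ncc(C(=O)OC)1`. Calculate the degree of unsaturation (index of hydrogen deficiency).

5

Atom tally by fragment:
  pyridine ring core → C:5 H:5 N:1
  (− 2 ring H displaced by substituents)
  + Cl → Cl:1
  + COOCH3 → C:2 H:3 O:2
Element totals:
  C: 7
  H: 6
  Cl: 1
  N: 1
  O: 2
Molecular formula: C7H6ClNO2.
DoU = (2C + 2 + N − H − X) / 2 = (2·7 + 2 + 1 − 6 − 1) / 2 = 5.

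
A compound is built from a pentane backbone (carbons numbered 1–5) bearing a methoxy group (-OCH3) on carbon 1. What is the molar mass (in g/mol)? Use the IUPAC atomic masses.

102.18 g/mol

Atom tally by fragment:
  CH3OCH2 → C:2 H:5 O:1
  CH2 → C:1 H:2
  CH2 → C:1 H:2
  CH2 → C:1 H:2
  CH3 → C:1 H:3
Element totals:
  C: 6
  H: 14
  O: 1
Molecular formula: C6H14O.
  M = 6(12.011) + 14(1.008) + 15.999
    = 72.066 + 14.112 + 15.999 = 102.177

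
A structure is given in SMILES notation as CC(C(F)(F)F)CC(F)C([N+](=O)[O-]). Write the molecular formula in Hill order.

Atom tally by fragment:
  CH3 → C:1 H:3
  CH(CF3) → C:2 H:1 F:3
  CH2 → C:1 H:2
  CH(F) → C:1 H:1 F:1
  CH2NO2 → C:1 H:2 N:1 O:2
Element totals:
  C: 6
  H: 9
  F: 4
  N: 1
  O: 2

C6H9F4NO2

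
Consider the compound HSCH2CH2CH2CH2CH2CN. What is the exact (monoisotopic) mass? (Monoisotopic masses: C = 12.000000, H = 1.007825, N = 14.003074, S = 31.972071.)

Atom tally by fragment:
  HSCH2 → C:1 H:3 S:1
  CH2 → C:1 H:2
  CH2 → C:1 H:2
  CH2 → C:1 H:2
  CH2CN → C:2 H:2 N:1
Element totals:
  C: 6
  H: 11
  N: 1
  S: 1
Molecular formula: C6H11NS.
  M = 6(12.0) + 11(1.007825) + 14.003074 + 31.972071
    = 72.000000 + 11.086075 + 14.003074 + 31.972071 = 129.061220

129.0612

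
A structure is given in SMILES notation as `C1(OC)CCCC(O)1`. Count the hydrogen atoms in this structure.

12

Atom tally by fragment:
  cyclopentane ring core → C:5 H:10
  (− 2 ring H displaced by substituents)
  + OCH3 → C:1 H:3 O:1
  + OH → O:1 H:1
Element totals:
  C: 6
  H: 12
  O: 2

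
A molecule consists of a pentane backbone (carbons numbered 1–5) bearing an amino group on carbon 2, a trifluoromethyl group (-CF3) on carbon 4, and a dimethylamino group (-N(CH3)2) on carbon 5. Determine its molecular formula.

Atom tally by fragment:
  CH3 → C:1 H:3
  CH(NH2) → C:1 H:3 N:1
  CH2 → C:1 H:2
  CH(CF3) → C:2 H:1 F:3
  CH2N(CH3)2 → C:3 H:8 N:1
Element totals:
  C: 8
  H: 17
  F: 3
  N: 2

C8H17F3N2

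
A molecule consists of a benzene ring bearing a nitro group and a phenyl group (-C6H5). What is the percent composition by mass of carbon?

72.35%

Atom tally by fragment:
  benzene ring core → C:6 H:6
  (− 2 ring H displaced by substituents)
  + NO2 → N:1 O:2
  + C6H5 → C:6 H:5
Element totals:
  C: 12
  H: 9
  N: 1
  O: 2
Molecular formula: C12H9NO2.
Molar mass = 199.209 g/mol.
Mass from C: 12 × 12.011 = 144.132 g/mol.
%C = 144.132 / 199.209 × 100 = 72.35%.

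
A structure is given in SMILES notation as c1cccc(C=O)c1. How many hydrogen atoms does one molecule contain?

Atom tally by fragment:
  benzene ring core → C:6 H:6
  (− 1 ring H displaced by substituents)
  + CHO → C:1 H:1 O:1
Element totals:
  C: 7
  H: 6
  O: 1

6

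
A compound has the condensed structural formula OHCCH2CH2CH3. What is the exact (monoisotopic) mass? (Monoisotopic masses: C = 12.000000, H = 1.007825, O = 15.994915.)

72.0575

Element totals:
  C: 4
  H: 8
  O: 1
Molecular formula: C4H8O.
  M = 4(12.0) + 8(1.007825) + 15.994915
    = 48.000000 + 8.062600 + 15.994915 = 72.057515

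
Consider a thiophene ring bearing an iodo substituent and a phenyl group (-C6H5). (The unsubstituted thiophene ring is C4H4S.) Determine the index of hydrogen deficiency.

Atom tally by fragment:
  thiophene ring core → C:4 H:4 S:1
  (− 2 ring H displaced by substituents)
  + I → I:1
  + C6H5 → C:6 H:5
Element totals:
  C: 10
  H: 7
  I: 1
  S: 1
Molecular formula: C10H7IS.
DoU = (2C + 2 + N − H − X) / 2 = (2·10 + 2 + 0 − 7 − 1) / 2 = 7.

7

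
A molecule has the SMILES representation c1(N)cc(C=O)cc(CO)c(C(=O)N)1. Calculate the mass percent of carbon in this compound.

55.67%

Atom tally by fragment:
  benzene ring core → C:6 H:6
  (− 4 ring H displaced by substituents)
  + NH2 → N:1 H:2
  + CHO → C:1 H:1 O:1
  + CH2OH → C:1 H:3 O:1
  + CONH2 → C:1 H:2 O:1 N:1
Element totals:
  C: 9
  H: 10
  N: 2
  O: 3
Molecular formula: C9H10N2O3.
Molar mass = 194.190 g/mol.
Mass from C: 9 × 12.011 = 108.099 g/mol.
%C = 108.099 / 194.190 × 100 = 55.67%.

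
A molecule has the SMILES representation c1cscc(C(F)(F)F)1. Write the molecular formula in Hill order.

Atom tally by fragment:
  thiophene ring core → C:4 H:4 S:1
  (− 1 ring H displaced by substituents)
  + CF3 → C:1 F:3
Element totals:
  C: 5
  H: 3
  F: 3
  S: 1

C5H3F3S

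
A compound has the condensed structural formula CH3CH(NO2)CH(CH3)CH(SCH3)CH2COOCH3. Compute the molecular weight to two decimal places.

Atom tally by fragment:
  CH3 → C:1 H:3
  CH(NO2) → C:1 H:1 N:1 O:2
  CH(CH3) → C:2 H:4
  CH(SCH3) → C:2 H:4 S:1
  CH2COOCH3 → C:3 H:5 O:2
Element totals:
  C: 9
  H: 17
  N: 1
  O: 4
  S: 1
Molecular formula: C9H17NO4S.
  M = 9(12.011) + 17(1.008) + 14.007 + 4(15.999) + 32.06
    = 108.099 + 17.136 + 14.007 + 63.996 + 32.060 = 235.298

235.30 g/mol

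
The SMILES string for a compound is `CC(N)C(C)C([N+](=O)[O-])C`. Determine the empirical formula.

Atom tally by fragment:
  CH3 → C:1 H:3
  CH(NH2) → C:1 H:3 N:1
  CH(CH3) → C:2 H:4
  CH(NO2) → C:1 H:1 N:1 O:2
  CH3 → C:1 H:3
Element totals:
  C: 6
  H: 14
  N: 2
  O: 2
Molecular formula: C6H14N2O2.
gcd of subscripts = 2; dividing each by 2:
  C: 6/2 = 3
  H: 14/2 = 7
  N: 2/2 = 1
  O: 2/2 = 1

C3H7NO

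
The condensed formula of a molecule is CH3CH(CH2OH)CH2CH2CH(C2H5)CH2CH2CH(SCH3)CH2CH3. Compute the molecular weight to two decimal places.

246.45 g/mol

Element totals:
  C: 14
  H: 30
  O: 1
  S: 1
Molecular formula: C14H30OS.
  M = 14(12.011) + 30(1.008) + 15.999 + 32.06
    = 168.154 + 30.240 + 15.999 + 32.060 = 246.453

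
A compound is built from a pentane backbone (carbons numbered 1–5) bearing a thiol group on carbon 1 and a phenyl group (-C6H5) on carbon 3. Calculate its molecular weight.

180.31 g/mol

Atom tally by fragment:
  HSCH2 → C:1 H:3 S:1
  CH2 → C:1 H:2
  CH(C6H5) → C:7 H:6
  CH2 → C:1 H:2
  CH3 → C:1 H:3
Element totals:
  C: 11
  H: 16
  S: 1
Molecular formula: C11H16S.
  M = 11(12.011) + 16(1.008) + 32.06
    = 132.121 + 16.128 + 32.060 = 180.309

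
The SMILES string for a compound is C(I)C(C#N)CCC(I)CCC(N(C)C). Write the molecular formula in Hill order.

Atom tally by fragment:
  ICH2 → C:1 H:2 I:1
  CH(CN) → C:2 H:1 N:1
  CH2 → C:1 H:2
  CH2 → C:1 H:2
  CH(I) → C:1 H:1 I:1
  CH2 → C:1 H:2
  CH2 → C:1 H:2
  CH2N(CH3)2 → C:3 H:8 N:1
Element totals:
  C: 11
  H: 20
  I: 2
  N: 2

C11H20I2N2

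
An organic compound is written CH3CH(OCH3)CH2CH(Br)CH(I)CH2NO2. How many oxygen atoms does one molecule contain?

Atom tally by fragment:
  CH3 → C:1 H:3
  CH(OCH3) → C:2 H:4 O:1
  CH2 → C:1 H:2
  CH(Br) → C:1 H:1 Br:1
  CH(I) → C:1 H:1 I:1
  CH2NO2 → C:1 H:2 N:1 O:2
Element totals:
  C: 7
  H: 13
  Br: 1
  I: 1
  N: 1
  O: 3

3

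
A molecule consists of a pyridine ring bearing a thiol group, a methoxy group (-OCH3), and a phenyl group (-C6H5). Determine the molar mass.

Atom tally by fragment:
  pyridine ring core → C:5 H:5 N:1
  (− 3 ring H displaced by substituents)
  + SH → S:1 H:1
  + OCH3 → C:1 H:3 O:1
  + C6H5 → C:6 H:5
Element totals:
  C: 12
  H: 11
  N: 1
  O: 1
  S: 1
Molecular formula: C12H11NOS.
  M = 12(12.011) + 11(1.008) + 14.007 + 15.999 + 32.06
    = 144.132 + 11.088 + 14.007 + 15.999 + 32.060 = 217.286

217.29 g/mol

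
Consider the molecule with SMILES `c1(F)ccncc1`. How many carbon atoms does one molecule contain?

5

Atom tally by fragment:
  pyridine ring core → C:5 H:5 N:1
  (− 1 ring H displaced by substituents)
  + F → F:1
Element totals:
  C: 5
  H: 4
  F: 1
  N: 1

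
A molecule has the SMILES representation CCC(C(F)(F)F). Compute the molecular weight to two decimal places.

112.09 g/mol

Atom tally by fragment:
  CH3 → C:1 H:3
  CH2 → C:1 H:2
  CH2CF3 → C:2 H:2 F:3
Element totals:
  C: 4
  H: 7
  F: 3
Molecular formula: C4H7F3.
  M = 4(12.011) + 7(1.008) + 3(18.998)
    = 48.044 + 7.056 + 56.994 = 112.094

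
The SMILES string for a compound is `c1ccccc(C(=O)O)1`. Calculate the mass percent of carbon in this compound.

68.85%

Atom tally by fragment:
  benzene ring core → C:6 H:6
  (− 1 ring H displaced by substituents)
  + COOH → C:1 H:1 O:2
Element totals:
  C: 7
  H: 6
  O: 2
Molecular formula: C7H6O2.
Molar mass = 122.123 g/mol.
Mass from C: 7 × 12.011 = 84.077 g/mol.
%C = 84.077 / 122.123 × 100 = 68.85%.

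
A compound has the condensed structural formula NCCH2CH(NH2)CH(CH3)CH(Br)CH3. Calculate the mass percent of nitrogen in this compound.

13.66%

Atom tally by fragment:
  NCCH2 → C:2 H:2 N:1
  CH(NH2) → C:1 H:3 N:1
  CH(CH3) → C:2 H:4
  CH(Br) → C:1 H:1 Br:1
  CH3 → C:1 H:3
Element totals:
  C: 7
  H: 13
  Br: 1
  N: 2
Molecular formula: C7H13BrN2.
Molar mass = 205.099 g/mol.
Mass from N: 2 × 14.007 = 28.014 g/mol.
%N = 28.014 / 205.099 × 100 = 13.66%.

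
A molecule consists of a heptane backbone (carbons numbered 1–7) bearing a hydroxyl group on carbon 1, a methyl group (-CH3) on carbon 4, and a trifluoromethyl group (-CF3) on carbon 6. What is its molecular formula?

C9H17F3O

Atom tally by fragment:
  HOCH2 → C:1 H:3 O:1
  CH2 → C:1 H:2
  CH2 → C:1 H:2
  CH(CH3) → C:2 H:4
  CH2 → C:1 H:2
  CH(CF3) → C:2 H:1 F:3
  CH3 → C:1 H:3
Element totals:
  C: 9
  H: 17
  F: 3
  O: 1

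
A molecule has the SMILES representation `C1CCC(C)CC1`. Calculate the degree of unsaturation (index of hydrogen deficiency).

Atom tally by fragment:
  cyclohexane ring core → C:6 H:12
  (− 1 ring H displaced by substituents)
  + CH3 → C:1 H:3
Element totals:
  C: 7
  H: 14
Molecular formula: C7H14.
DoU = (2C + 2 + N − H − X) / 2 = (2·7 + 2 + 0 − 14 − 0) / 2 = 1.

1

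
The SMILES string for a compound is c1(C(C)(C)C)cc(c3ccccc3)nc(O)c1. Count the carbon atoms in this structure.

Atom tally by fragment:
  pyridine ring core → C:5 H:5 N:1
  (− 3 ring H displaced by substituents)
  + C(CH3)3 → C:4 H:9
  + C6H5 → C:6 H:5
  + OH → O:1 H:1
Element totals:
  C: 15
  H: 17
  N: 1
  O: 1

15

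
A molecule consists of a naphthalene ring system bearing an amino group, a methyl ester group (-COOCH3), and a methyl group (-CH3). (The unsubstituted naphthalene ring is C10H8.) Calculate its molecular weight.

215.25 g/mol

Atom tally by fragment:
  naphthalene ring system core → C:10 H:8
  (− 3 ring H displaced by substituents)
  + NH2 → N:1 H:2
  + COOCH3 → C:2 H:3 O:2
  + CH3 → C:1 H:3
Element totals:
  C: 13
  H: 13
  N: 1
  O: 2
Molecular formula: C13H13NO2.
  M = 13(12.011) + 13(1.008) + 14.007 + 2(15.999)
    = 156.143 + 13.104 + 14.007 + 31.998 = 215.252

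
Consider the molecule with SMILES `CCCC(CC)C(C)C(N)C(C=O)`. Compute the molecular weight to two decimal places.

Atom tally by fragment:
  CH3 → C:1 H:3
  CH2 → C:1 H:2
  CH2 → C:1 H:2
  CH(C2H5) → C:3 H:6
  CH(CH3) → C:2 H:4
  CH(NH2) → C:1 H:3 N:1
  CH2CHO → C:2 H:3 O:1
Element totals:
  C: 11
  H: 23
  N: 1
  O: 1
Molecular formula: C11H23NO.
  M = 11(12.011) + 23(1.008) + 14.007 + 15.999
    = 132.121 + 23.184 + 14.007 + 15.999 = 185.311

185.31 g/mol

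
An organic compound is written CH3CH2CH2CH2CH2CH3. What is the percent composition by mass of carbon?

83.62%

Atom tally by fragment:
  CH3 → C:1 H:3
  CH2 → C:1 H:2
  CH2 → C:1 H:2
  CH2 → C:1 H:2
  CH2 → C:1 H:2
  CH3 → C:1 H:3
Element totals:
  C: 6
  H: 14
Molecular formula: C6H14.
Molar mass = 86.178 g/mol.
Mass from C: 6 × 12.011 = 72.066 g/mol.
%C = 72.066 / 86.178 × 100 = 83.62%.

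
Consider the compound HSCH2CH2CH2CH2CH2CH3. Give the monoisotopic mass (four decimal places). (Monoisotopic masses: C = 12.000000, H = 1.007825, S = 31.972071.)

118.0816

Atom tally by fragment:
  HSCH2 → C:1 H:3 S:1
  CH2 → C:1 H:2
  CH2 → C:1 H:2
  CH2 → C:1 H:2
  CH2 → C:1 H:2
  CH3 → C:1 H:3
Element totals:
  C: 6
  H: 14
  S: 1
Molecular formula: C6H14S.
  M = 6(12.0) + 14(1.007825) + 31.972071
    = 72.000000 + 14.109550 + 31.972071 = 118.081621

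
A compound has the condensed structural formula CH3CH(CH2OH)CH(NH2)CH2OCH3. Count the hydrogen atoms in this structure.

15

Atom tally by fragment:
  CH3 → C:1 H:3
  CH(CH2OH) → C:2 H:4 O:1
  CH(NH2) → C:1 H:3 N:1
  CH2OCH3 → C:2 H:5 O:1
Element totals:
  C: 6
  H: 15
  N: 1
  O: 2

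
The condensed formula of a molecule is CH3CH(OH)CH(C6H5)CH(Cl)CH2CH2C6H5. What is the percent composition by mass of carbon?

Atom tally by fragment:
  CH3 → C:1 H:3
  CH(OH) → C:1 H:2 O:1
  CH(C6H5) → C:7 H:6
  CH(Cl) → C:1 H:1 Cl:1
  CH2 → C:1 H:2
  CH2C6H5 → C:7 H:7
Element totals:
  C: 18
  H: 21
  Cl: 1
  O: 1
Molecular formula: C18H21ClO.
Molar mass = 288.815 g/mol.
Mass from C: 18 × 12.011 = 216.198 g/mol.
%C = 216.198 / 288.815 × 100 = 74.86%.

74.86%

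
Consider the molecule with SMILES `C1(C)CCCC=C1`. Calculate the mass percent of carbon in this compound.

Atom tally by fragment:
  cyclohexene ring core → C:6 H:10
  (− 1 ring H displaced by substituents)
  + CH3 → C:1 H:3
Element totals:
  C: 7
  H: 12
Molecular formula: C7H12.
Molar mass = 96.173 g/mol.
Mass from C: 7 × 12.011 = 84.077 g/mol.
%C = 84.077 / 96.173 × 100 = 87.42%.

87.42%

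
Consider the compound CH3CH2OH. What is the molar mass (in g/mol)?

Atom tally by fragment:
  CH3 → C:1 H:3
  CH2OH → C:1 H:3 O:1
Element totals:
  C: 2
  H: 6
  O: 1
Molecular formula: C2H6O.
  M = 2(12.011) + 6(1.008) + 15.999
    = 24.022 + 6.048 + 15.999 = 46.069

46.07 g/mol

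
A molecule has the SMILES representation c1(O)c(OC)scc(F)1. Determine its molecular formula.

C5H5FO2S

Atom tally by fragment:
  thiophene ring core → C:4 H:4 S:1
  (− 3 ring H displaced by substituents)
  + OH → O:1 H:1
  + OCH3 → C:1 H:3 O:1
  + F → F:1
Element totals:
  C: 5
  H: 5
  F: 1
  O: 2
  S: 1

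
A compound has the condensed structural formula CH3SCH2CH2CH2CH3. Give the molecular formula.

C5H12S

Atom tally by fragment:
  CH3SCH2 → C:2 H:5 S:1
  CH2 → C:1 H:2
  CH2 → C:1 H:2
  CH3 → C:1 H:3
Element totals:
  C: 5
  H: 12
  S: 1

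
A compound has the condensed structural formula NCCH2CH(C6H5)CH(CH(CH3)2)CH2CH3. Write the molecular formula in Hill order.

C15H21N

Element totals:
  C: 15
  H: 21
  N: 1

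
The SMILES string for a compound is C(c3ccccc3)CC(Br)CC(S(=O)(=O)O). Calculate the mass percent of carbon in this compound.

43.01%

Atom tally by fragment:
  C6H5CH2 → C:7 H:7
  CH2 → C:1 H:2
  CH(Br) → C:1 H:1 Br:1
  CH2 → C:1 H:2
  CH2SO3H → C:1 H:3 S:1 O:3
Element totals:
  C: 11
  H: 15
  Br: 1
  O: 3
  S: 1
Molecular formula: C11H15BrO3S.
Molar mass = 307.202 g/mol.
Mass from C: 11 × 12.011 = 132.121 g/mol.
%C = 132.121 / 307.202 × 100 = 43.01%.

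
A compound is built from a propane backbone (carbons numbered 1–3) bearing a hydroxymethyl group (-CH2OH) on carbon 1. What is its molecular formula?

Atom tally by fragment:
  HOCH2CH2 → C:2 H:5 O:1
  CH2 → C:1 H:2
  CH3 → C:1 H:3
Element totals:
  C: 4
  H: 10
  O: 1

C4H10O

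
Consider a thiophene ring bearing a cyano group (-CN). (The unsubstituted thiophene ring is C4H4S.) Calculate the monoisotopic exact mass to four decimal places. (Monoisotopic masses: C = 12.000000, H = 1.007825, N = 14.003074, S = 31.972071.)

Atom tally by fragment:
  thiophene ring core → C:4 H:4 S:1
  (− 1 ring H displaced by substituents)
  + CN → C:1 N:1
Element totals:
  C: 5
  H: 3
  N: 1
  S: 1
Molecular formula: C5H3NS.
  M = 5(12.0) + 3(1.007825) + 14.003074 + 31.972071
    = 60.000000 + 3.023475 + 14.003074 + 31.972071 = 108.998620

108.9986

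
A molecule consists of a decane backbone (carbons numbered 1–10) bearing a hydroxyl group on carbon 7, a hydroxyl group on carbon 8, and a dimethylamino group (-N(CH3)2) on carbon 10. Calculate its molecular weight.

217.35 g/mol

Atom tally by fragment:
  CH3 → C:1 H:3
  CH2 → C:1 H:2
  CH2 → C:1 H:2
  CH2 → C:1 H:2
  CH2 → C:1 H:2
  CH2 → C:1 H:2
  CH(OH) → C:1 H:2 O:1
  CH(OH) → C:1 H:2 O:1
  CH2 → C:1 H:2
  CH2N(CH3)2 → C:3 H:8 N:1
Element totals:
  C: 12
  H: 27
  N: 1
  O: 2
Molecular formula: C12H27NO2.
  M = 12(12.011) + 27(1.008) + 14.007 + 2(15.999)
    = 144.132 + 27.216 + 14.007 + 31.998 = 217.353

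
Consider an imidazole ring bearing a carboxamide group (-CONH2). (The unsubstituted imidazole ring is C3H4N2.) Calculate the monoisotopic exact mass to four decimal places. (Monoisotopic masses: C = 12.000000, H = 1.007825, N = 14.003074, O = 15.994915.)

111.0433

Atom tally by fragment:
  imidazole ring core → C:3 H:4 N:2
  (− 1 ring H displaced by substituents)
  + CONH2 → C:1 H:2 O:1 N:1
Element totals:
  C: 4
  H: 5
  N: 3
  O: 1
Molecular formula: C4H5N3O.
  M = 4(12.0) + 5(1.007825) + 3(14.003074) + 15.994915
    = 48.000000 + 5.039125 + 42.009222 + 15.994915 = 111.043262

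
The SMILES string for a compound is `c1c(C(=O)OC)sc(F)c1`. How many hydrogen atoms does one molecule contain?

5

Atom tally by fragment:
  thiophene ring core → C:4 H:4 S:1
  (− 2 ring H displaced by substituents)
  + COOCH3 → C:2 H:3 O:2
  + F → F:1
Element totals:
  C: 6
  H: 5
  F: 1
  O: 2
  S: 1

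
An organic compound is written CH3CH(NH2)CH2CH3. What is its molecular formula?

C4H11N

Element totals:
  C: 4
  H: 11
  N: 1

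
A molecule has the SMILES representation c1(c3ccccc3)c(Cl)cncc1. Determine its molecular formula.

Atom tally by fragment:
  pyridine ring core → C:5 H:5 N:1
  (− 2 ring H displaced by substituents)
  + C6H5 → C:6 H:5
  + Cl → Cl:1
Element totals:
  C: 11
  H: 8
  Cl: 1
  N: 1

C11H8ClN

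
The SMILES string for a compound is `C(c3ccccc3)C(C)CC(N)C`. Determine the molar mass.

177.29 g/mol

Atom tally by fragment:
  C6H5CH2 → C:7 H:7
  CH(CH3) → C:2 H:4
  CH2 → C:1 H:2
  CH(NH2) → C:1 H:3 N:1
  CH3 → C:1 H:3
Element totals:
  C: 12
  H: 19
  N: 1
Molecular formula: C12H19N.
  M = 12(12.011) + 19(1.008) + 14.007
    = 144.132 + 19.152 + 14.007 = 177.291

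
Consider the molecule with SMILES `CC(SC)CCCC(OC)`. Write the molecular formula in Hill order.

C8H18OS

Atom tally by fragment:
  CH3 → C:1 H:3
  CH(SCH3) → C:2 H:4 S:1
  CH2 → C:1 H:2
  CH2 → C:1 H:2
  CH2 → C:1 H:2
  CH2OCH3 → C:2 H:5 O:1
Element totals:
  C: 8
  H: 18
  O: 1
  S: 1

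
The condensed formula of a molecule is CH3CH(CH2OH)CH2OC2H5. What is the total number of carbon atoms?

Atom tally by fragment:
  CH3 → C:1 H:3
  CH(CH2OH) → C:2 H:4 O:1
  CH2OC2H5 → C:3 H:7 O:1
Element totals:
  C: 6
  H: 14
  O: 2

6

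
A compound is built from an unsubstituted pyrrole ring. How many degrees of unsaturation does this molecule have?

Atom tally by fragment:
  pyrrole ring core → C:4 H:5 N:1
Element totals:
  C: 4
  H: 5
  N: 1
Molecular formula: C4H5N.
DoU = (2C + 2 + N − H − X) / 2 = (2·4 + 2 + 1 − 5 − 0) / 2 = 3.

3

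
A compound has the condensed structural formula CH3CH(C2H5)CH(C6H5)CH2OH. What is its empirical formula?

Element totals:
  C: 12
  H: 18
  O: 1
Molecular formula: C12H18O.
gcd of subscripts (12, 18, 1) = 1, so the empirical formula equals the molecular formula.

C12H18O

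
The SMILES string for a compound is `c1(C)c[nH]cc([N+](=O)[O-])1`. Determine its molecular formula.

Atom tally by fragment:
  pyrrole ring core → C:4 H:5 N:1
  (− 2 ring H displaced by substituents)
  + CH3 → C:1 H:3
  + NO2 → N:1 O:2
Element totals:
  C: 5
  H: 6
  N: 2
  O: 2

C5H6N2O2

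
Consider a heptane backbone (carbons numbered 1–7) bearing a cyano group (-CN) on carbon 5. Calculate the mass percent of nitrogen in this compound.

11.19%

Atom tally by fragment:
  CH3 → C:1 H:3
  CH2 → C:1 H:2
  CH2 → C:1 H:2
  CH2 → C:1 H:2
  CH(CN) → C:2 H:1 N:1
  CH2 → C:1 H:2
  CH3 → C:1 H:3
Element totals:
  C: 8
  H: 15
  N: 1
Molecular formula: C8H15N.
Molar mass = 125.215 g/mol.
Mass from N: 1 × 14.007 = 14.007 g/mol.
%N = 14.007 / 125.215 × 100 = 11.19%.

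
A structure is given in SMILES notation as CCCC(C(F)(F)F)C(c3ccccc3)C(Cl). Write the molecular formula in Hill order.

Atom tally by fragment:
  CH3 → C:1 H:3
  CH2 → C:1 H:2
  CH2 → C:1 H:2
  CH(CF3) → C:2 H:1 F:3
  CH(C6H5) → C:7 H:6
  CH2Cl → C:1 H:2 Cl:1
Element totals:
  C: 13
  H: 16
  Cl: 1
  F: 3

C13H16ClF3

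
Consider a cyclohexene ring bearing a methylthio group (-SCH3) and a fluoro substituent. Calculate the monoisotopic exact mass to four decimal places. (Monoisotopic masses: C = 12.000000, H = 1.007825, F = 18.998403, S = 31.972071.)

146.0565

Atom tally by fragment:
  cyclohexene ring core → C:6 H:10
  (− 2 ring H displaced by substituents)
  + SCH3 → C:1 H:3 S:1
  + F → F:1
Element totals:
  C: 7
  H: 11
  F: 1
  S: 1
Molecular formula: C7H11FS.
  M = 7(12.0) + 11(1.007825) + 18.998403 + 31.972071
    = 84.000000 + 11.086075 + 18.998403 + 31.972071 = 146.056549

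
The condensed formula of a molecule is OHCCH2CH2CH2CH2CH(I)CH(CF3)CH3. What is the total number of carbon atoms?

Atom tally by fragment:
  OHCCH2 → C:2 H:3 O:1
  CH2 → C:1 H:2
  CH2 → C:1 H:2
  CH2 → C:1 H:2
  CH(I) → C:1 H:1 I:1
  CH(CF3) → C:2 H:1 F:3
  CH3 → C:1 H:3
Element totals:
  C: 9
  H: 14
  F: 3
  I: 1
  O: 1

9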